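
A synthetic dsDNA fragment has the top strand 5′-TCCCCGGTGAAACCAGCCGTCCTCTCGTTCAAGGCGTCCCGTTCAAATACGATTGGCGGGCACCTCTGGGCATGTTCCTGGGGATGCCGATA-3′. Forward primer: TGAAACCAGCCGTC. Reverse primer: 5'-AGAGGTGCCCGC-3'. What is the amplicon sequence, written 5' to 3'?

5'-TGAAACCAGCCGTCCTCTCGTTCAAGGCGTCCCGTTCAAATACGATTGGCGGGCACCTCT-3'

Scanning the template, TGAAACCAGCCGTC occurs at positions 8–21; this primer anneals to the bottom strand there with its 3' end pointing downstream.
Taking the reverse complement of AGAGGTGCCCGC gives GCGGGCACCTCT, found at positions 56–67 on the template; the primer anneals here to the top strand with its 3' end pointing upstream.
The product is the template from position 8 through 67 (60 bp).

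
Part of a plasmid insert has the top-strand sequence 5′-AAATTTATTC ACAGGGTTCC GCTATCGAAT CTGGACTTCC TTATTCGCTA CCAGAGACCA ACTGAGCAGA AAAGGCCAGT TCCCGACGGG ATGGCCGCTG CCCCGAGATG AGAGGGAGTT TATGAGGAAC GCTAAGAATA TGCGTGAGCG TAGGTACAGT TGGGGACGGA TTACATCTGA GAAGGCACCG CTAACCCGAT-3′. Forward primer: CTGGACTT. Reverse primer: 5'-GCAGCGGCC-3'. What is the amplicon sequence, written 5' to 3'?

Scanning the template, CTGGACTT occurs at positions 31–38; this primer anneals to the bottom strand there with its 3' end pointing downstream.
The reverse primer's reverse complement is GGCCGCTGC, which matches the template at positions 93–101.
The product is the template from position 31 through 101 (71 bp).

5'-CTGGACTTCCTTATTCGCTACCAGAGACCAACTGAGCAGAAAAGGCCAGTTCCCGACGGGATGGCCGCTGC-3'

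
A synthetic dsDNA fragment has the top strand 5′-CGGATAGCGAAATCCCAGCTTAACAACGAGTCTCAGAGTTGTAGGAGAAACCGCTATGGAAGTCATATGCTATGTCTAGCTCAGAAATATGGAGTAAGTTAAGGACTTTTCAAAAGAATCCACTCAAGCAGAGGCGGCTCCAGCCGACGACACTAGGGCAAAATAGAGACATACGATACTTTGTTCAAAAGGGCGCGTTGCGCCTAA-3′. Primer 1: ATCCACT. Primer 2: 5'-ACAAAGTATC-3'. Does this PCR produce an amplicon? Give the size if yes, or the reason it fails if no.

Primer 1 (ATCCACT) matches the top strand at positions 118–124; it acts as a forward primer.
Primer 2's reverse complement is GATACTTTGT, matching the top strand at positions 175–184; it acts as a reverse primer.
The 3' ends face each other across positions 118–184, giving a 67 bp product.

Yes — a 67 bp product.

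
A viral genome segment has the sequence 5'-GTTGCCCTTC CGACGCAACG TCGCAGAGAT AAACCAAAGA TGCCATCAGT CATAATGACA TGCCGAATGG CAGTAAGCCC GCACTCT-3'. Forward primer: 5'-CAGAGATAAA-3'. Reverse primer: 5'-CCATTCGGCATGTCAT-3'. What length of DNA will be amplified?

Forward primer CAGAGATAAA is found on the top strand at positions 24–33.
Taking the reverse complement of CCATTCGGCATGTCAT gives ATGACATGCCGAATGG, found at positions 55–70 on the template; the primer anneals here to the top strand with its 3' end pointing upstream.
Amplicon spans positions 24–70: 47 bp.

47 bp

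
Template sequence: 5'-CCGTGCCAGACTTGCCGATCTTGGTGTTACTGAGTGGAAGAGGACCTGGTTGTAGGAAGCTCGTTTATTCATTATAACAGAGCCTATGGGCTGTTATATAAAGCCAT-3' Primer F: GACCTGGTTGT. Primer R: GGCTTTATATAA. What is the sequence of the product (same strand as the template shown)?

The forward primer matches the template at positions 43–53.
Reverse complement of the reverse primer: TTATATAAAGCC. This occurs on the top strand at positions 94–105.
The product is the template from position 43 through 105 (63 bp).

5'-GACCTGGTTGTAGGAAGCTCGTTTATTCATTATAACAGAGCCTATGGGCTGTTATATAAAGCC-3'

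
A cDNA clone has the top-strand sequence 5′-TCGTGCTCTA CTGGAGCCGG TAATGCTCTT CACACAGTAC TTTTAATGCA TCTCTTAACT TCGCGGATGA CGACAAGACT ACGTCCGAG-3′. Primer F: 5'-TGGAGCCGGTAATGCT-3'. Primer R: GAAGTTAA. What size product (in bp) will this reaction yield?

Scanning the template, TGGAGCCGGTAATGCT occurs at positions 12–27; this primer anneals to the bottom strand there with its 3' end pointing downstream.
The reverse primer's reverse complement is TTAACTTC, which matches the template at positions 55–62.
Product length = (reverse-primer end) − (forward-primer start) + 1 = 62 − 12 + 1 = 51 bp.

51 bp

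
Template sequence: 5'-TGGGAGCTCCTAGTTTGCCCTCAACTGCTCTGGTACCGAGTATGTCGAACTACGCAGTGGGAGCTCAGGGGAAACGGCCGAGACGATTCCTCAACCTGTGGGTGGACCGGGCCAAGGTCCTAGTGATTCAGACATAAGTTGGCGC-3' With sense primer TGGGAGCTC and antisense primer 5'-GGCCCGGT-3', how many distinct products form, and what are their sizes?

The forward primer TGGGAGCTC matches the top strand at positions 1–9, 58–66.
The reverse primer's reverse complement is ACCGGGCC, matching at positions 106–113.
Each forward site pairs with the reverse site to give a product ending at position 113: sizes 113, 56 bp.

Two products: 113 bp, 56 bp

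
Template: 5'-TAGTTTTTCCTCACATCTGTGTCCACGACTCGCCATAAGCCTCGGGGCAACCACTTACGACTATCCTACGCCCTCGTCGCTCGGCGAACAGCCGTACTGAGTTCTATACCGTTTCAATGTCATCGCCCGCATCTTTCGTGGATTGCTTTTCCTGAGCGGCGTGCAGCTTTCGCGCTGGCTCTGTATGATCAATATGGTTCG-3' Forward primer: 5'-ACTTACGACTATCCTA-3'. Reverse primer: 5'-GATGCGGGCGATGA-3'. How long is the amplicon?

81 bp

Scanning the template, ACTTACGACTATCCTA occurs at positions 53–68; this primer anneals to the bottom strand there with its 3' end pointing downstream.
The reverse primer's reverse complement is TCATCGCCCGCATC, which matches the template at positions 120–133.
Amplicon spans positions 53–133: 81 bp.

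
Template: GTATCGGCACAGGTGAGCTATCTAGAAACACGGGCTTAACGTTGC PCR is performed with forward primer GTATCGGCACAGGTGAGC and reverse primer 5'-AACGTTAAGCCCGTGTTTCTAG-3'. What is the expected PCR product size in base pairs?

43 bp

Forward primer GTATCGGCACAGGTGAGC is found on the top strand at positions 1–18.
Taking the reverse complement of AACGTTAAGCCCGTGTTTCTAG gives CTAGAAACACGGGCTTAACGTT, found at positions 22–43 on the template; the primer anneals here to the top strand with its 3' end pointing upstream.
The product runs from position 1 to position 43, so its length is 43 − 1 + 1 = 43 bp.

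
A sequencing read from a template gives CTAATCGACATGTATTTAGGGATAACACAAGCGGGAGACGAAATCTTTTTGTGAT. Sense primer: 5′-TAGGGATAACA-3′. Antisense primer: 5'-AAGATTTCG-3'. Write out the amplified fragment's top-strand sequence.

5'-TAGGGATAACACAAGCGGGAGACGAAATCTT-3'

Forward primer TAGGGATAACA is found on the top strand at positions 17–27.
Reverse complement of the reverse primer: CGAAATCTT. This occurs on the top strand at positions 39–47.
The product is the template from position 17 through 47 (31 bp).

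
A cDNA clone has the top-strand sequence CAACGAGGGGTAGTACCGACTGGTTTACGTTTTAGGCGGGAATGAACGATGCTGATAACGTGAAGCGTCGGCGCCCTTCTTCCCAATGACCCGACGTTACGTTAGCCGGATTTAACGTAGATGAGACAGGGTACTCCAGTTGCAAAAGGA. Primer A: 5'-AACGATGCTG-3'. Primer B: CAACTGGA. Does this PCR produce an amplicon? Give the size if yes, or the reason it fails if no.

Primer A (AACGATGCTG) matches the top strand at positions 45–54; it acts as a forward primer.
Primer B's reverse complement is TCCAGTTG, matching the top strand at positions 135–142; it acts as a reverse primer.
The 3' ends face each other across positions 45–142, giving a 98 bp product.

Yes — a 98 bp product.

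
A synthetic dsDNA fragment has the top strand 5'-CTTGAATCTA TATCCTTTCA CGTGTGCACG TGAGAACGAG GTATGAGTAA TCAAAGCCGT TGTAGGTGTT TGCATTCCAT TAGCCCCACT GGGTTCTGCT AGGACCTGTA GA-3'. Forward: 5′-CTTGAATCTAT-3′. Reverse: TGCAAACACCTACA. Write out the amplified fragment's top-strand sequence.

Forward primer CTTGAATCTAT is found on the top strand at positions 1–11.
Reverse complement of the reverse primer: TGTAGGTGTTTGCA. This occurs on the top strand at positions 61–74.
The product is the template from position 1 through 74 (74 bp).

5'-CTTGAATCTATATCCTTTCACGTGTGCACGTGAGAACGAGGTATGAGTAATCAAAGCCGTTGTAGGTGTTTGCA-3'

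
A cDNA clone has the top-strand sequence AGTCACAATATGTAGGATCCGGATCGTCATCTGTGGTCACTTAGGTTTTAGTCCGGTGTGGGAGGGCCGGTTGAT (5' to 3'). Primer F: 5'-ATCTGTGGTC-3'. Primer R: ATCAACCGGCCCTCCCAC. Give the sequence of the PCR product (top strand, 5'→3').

The forward primer matches the template at positions 29–38.
Reverse complement of the reverse primer: GTGGGAGGGCCGGTTGAT. This occurs on the top strand at positions 58–75.
The product is the template from position 29 through 75 (47 bp).

5'-ATCTGTGGTCACTTAGGTTTTAGTCCGGTGTGGGAGGGCCGGTTGAT-3'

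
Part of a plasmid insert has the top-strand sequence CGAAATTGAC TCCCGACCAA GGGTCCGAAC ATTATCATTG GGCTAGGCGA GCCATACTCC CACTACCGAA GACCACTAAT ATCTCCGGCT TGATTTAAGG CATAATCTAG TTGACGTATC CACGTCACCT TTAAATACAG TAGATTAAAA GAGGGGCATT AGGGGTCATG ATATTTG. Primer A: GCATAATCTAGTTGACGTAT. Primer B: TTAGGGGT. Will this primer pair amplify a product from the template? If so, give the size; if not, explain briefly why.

No product — both primers anneal to the same strand and extend in the same direction.

Primer A (GCATAATCTAGTTGACGTAT) matches the top strand at positions 100–119 (3' end points downstream).
Primer B (TTAGGGGT) also matches the top strand directly, at positions 159–166 — its reverse complement ACCCCTAA is not present.
Both primers anneal to the bottom strand with 3' ends pointing the same way, so neither can prime synthesis back toward the other.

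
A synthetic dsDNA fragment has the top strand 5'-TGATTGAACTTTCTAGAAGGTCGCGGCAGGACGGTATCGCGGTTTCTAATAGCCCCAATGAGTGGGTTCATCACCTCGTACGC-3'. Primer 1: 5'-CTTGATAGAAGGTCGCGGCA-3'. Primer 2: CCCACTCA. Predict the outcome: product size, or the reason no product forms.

No product — primer 1 has no binding site in the template.

Primer 1 (CTTGATAGAAGGTCGCGGCA) does not match the top strand, and its reverse complement TGCCGCGACCTTCTATCAAG does not match either.
With no annealing site for primer 1, no amplification occurs.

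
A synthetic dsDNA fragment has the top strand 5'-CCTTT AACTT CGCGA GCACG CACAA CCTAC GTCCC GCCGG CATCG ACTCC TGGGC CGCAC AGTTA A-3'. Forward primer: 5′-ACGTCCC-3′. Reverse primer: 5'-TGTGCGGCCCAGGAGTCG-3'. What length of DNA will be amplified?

Forward primer ACGTCCC is found on the top strand at positions 29–35.
The reverse primer's reverse complement is CGACTCCTGGGCCGCACA, which matches the template at positions 44–61.
Product length = (reverse-primer end) − (forward-primer start) + 1 = 61 − 29 + 1 = 33 bp.

33 bp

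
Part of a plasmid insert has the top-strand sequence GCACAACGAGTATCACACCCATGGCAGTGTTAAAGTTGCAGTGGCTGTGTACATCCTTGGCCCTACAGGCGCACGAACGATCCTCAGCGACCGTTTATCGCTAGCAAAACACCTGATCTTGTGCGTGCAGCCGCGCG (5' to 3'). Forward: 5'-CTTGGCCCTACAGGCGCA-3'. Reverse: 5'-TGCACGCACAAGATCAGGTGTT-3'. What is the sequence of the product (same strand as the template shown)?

The forward primer matches the template at positions 56–73.
Reverse complement of the reverse primer: AACACCTGATCTTGTGCGTGCA. This occurs on the top strand at positions 108–129.
The product is the template from position 56 through 129 (74 bp).

5'-CTTGGCCCTACAGGCGCACGAACGATCCTCAGCGACCGTTTATCGCTAGCAAAACACCTGATCTTGTGCGTGCA-3'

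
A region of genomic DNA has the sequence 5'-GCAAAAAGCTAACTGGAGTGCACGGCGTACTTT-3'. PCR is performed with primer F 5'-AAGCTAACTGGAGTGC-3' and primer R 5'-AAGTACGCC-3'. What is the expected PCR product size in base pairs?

The forward primer matches the template at positions 6–21.
The reverse primer's reverse complement is GGCGTACTT, which matches the template at positions 24–32.
The product runs from position 6 to position 32, so its length is 32 − 6 + 1 = 27 bp.

27 bp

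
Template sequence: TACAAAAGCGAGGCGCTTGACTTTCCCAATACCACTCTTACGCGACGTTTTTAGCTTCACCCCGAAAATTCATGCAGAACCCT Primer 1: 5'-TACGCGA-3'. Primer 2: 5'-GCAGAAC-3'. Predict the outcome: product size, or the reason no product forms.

No product — both primers anneal to the same strand and extend in the same direction.

Primer 1 (TACGCGA) matches the top strand at positions 39–45 (3' end points downstream).
Primer 2 (GCAGAAC) also matches the top strand directly, at positions 74–80 — its reverse complement GTTCTGC is not present.
Both primers anneal to the bottom strand with 3' ends pointing the same way, so neither can prime synthesis back toward the other.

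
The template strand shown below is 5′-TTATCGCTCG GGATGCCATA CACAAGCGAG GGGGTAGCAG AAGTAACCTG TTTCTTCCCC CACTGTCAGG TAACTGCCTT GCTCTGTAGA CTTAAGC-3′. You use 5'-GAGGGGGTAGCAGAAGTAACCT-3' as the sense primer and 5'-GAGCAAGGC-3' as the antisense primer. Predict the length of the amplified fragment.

57 bp

Forward primer GAGGGGGTAGCAGAAGTAACCT is found on the top strand at positions 28–49.
The reverse primer's reverse complement is GCCTTGCTC, which matches the template at positions 76–84.
The product runs from position 28 to position 84, so its length is 84 − 28 + 1 = 57 bp.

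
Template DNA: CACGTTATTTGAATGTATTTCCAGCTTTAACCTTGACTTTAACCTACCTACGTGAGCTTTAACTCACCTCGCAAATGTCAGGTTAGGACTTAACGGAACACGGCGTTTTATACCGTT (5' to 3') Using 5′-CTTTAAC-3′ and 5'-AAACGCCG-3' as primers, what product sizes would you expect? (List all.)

The forward primer CTTTAAC matches the top strand at positions 25–31, 37–43, 57–63.
The reverse primer's reverse complement is CGGCGTTT, matching at positions 101–108.
Each forward site pairs with the reverse site to give a product ending at position 108: sizes 84, 72, 52 bp.

84 bp, 72 bp, 52 bp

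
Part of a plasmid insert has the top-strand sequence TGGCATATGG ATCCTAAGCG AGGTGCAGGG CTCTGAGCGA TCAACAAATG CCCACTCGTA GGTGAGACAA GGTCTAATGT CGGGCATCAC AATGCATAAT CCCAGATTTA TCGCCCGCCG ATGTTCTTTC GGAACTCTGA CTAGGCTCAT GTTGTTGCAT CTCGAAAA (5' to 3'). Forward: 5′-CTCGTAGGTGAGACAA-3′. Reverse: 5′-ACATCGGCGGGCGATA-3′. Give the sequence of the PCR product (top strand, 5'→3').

5'-CTCGTAGGTGAGACAAGGTCTAATGTCGGGCATCACAATGCATAATCCCAGATTTATCGCCCGCCGATGT-3'

Forward primer CTCGTAGGTGAGACAA is found on the top strand at positions 55–70.
Reverse complement of the reverse primer: TATCGCCCGCCGATGT. This occurs on the top strand at positions 109–124.
The product is the template from position 55 through 124 (70 bp).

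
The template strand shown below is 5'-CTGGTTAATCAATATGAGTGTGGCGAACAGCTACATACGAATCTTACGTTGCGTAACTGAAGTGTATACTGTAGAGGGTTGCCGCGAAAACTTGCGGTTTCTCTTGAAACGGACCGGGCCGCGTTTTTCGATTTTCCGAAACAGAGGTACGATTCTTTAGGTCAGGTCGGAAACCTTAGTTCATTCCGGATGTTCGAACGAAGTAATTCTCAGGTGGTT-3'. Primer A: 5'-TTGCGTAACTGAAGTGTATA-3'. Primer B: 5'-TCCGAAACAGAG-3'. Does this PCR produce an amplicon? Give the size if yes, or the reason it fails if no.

Primer A (TTGCGTAACTGAAGTGTATA) matches the top strand at positions 49–68 (3' end points downstream).
Primer B (TCCGAAACAGAG) also matches the top strand directly, at positions 135–146 — its reverse complement CTCTGTTTCGGA is not present.
Both primers anneal to the bottom strand with 3' ends pointing the same way, so neither can prime synthesis back toward the other.

No product — both primers anneal to the same strand and extend in the same direction.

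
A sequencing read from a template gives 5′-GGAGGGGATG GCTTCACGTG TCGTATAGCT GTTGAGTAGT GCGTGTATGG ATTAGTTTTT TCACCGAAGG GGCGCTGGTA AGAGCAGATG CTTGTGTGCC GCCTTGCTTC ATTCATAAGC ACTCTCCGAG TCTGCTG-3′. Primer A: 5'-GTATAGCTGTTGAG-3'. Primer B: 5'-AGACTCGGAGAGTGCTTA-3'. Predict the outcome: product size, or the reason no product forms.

Primer A (GTATAGCTGTTGAG) matches the top strand at positions 23–36; it acts as a forward primer.
Primer B's reverse complement is TAAGCACTCTCCGAGTCT, matching the top strand at positions 116–133; it acts as a reverse primer.
The 3' ends face each other across positions 23–133, giving a 111 bp product.

Yes — a 111 bp product.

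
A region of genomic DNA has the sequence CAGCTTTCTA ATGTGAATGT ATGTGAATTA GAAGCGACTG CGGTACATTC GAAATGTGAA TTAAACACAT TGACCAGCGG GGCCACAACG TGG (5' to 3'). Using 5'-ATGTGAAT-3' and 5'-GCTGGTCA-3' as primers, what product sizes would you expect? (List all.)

68 bp, 58 bp, 25 bp

The forward primer ATGTGAAT matches the top strand at positions 11–18, 21–28, 54–61.
The reverse primer's reverse complement is TGACCAGC, matching at positions 71–78.
Each forward site pairs with the reverse site to give a product ending at position 78: sizes 68, 58, 25 bp.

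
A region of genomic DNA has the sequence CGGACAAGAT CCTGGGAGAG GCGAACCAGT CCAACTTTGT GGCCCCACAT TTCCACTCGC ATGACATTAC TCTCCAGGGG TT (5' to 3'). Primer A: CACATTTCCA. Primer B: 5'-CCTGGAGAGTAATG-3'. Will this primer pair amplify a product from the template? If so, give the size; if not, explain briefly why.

Yes — a 33 bp product.

Primer A (CACATTTCCA) matches the top strand at positions 46–55; it acts as a forward primer.
Primer B's reverse complement is CATTACTCTCCAGG, matching the top strand at positions 65–78; it acts as a reverse primer.
The 3' ends face each other across positions 46–78, giving a 33 bp product.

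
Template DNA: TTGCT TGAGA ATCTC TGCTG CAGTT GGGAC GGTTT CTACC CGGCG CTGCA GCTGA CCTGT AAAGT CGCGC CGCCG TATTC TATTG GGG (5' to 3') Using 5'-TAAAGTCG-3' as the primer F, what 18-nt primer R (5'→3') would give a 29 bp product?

5'-CCCCAATAGAATACGGCG-3'

The forward primer binds at positions 60–67, so a 29 bp product ends at position 60 + 29 − 1 = 88.
The reverse primer anneals to the top strand over positions 71–88, i.e. to CGCCGTATTCTATTGGGG.
Its sequence written 5'→3' is the reverse complement: CCCCAATAGAATACGGCG.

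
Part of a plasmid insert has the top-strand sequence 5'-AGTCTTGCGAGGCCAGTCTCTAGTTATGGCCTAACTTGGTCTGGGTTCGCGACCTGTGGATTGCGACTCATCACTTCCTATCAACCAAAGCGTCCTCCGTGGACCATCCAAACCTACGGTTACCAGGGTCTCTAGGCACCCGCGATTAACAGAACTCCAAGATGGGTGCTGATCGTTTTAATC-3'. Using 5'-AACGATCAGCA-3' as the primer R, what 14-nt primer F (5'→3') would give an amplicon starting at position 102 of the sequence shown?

The reverse primer's reverse complement TGCTGATCGTT matches the template at positions 167–177; the product starts at position 102.
The forward primer is identical to the top strand over positions 102–115: GACCATCCAAACCT.

5'-GACCATCCAAACCT-3'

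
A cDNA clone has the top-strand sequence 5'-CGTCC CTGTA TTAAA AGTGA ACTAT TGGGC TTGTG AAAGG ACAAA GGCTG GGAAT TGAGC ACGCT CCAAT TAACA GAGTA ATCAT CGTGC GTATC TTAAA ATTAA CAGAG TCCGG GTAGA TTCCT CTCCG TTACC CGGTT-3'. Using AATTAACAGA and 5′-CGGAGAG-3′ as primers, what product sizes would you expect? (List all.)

The forward primer AATTAACAGA matches the top strand at positions 68–77, 100–109.
The reverse primer's reverse complement is CTCTCCG, matching at positions 124–130.
Each forward site pairs with the reverse site to give a product ending at position 130: sizes 63, 31 bp.

63 bp, 31 bp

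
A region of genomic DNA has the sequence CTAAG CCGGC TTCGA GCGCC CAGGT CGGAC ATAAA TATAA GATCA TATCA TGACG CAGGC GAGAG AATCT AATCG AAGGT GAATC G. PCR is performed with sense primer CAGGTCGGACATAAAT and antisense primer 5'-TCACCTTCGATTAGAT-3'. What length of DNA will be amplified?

62 bp

The forward primer matches the template at positions 21–36.
Taking the reverse complement of TCACCTTCGATTAGAT gives ATCTAATCGAAGGTGA, found at positions 67–82 on the template; the primer anneals here to the top strand with its 3' end pointing upstream.
Product length = (reverse-primer end) − (forward-primer start) + 1 = 82 − 21 + 1 = 62 bp.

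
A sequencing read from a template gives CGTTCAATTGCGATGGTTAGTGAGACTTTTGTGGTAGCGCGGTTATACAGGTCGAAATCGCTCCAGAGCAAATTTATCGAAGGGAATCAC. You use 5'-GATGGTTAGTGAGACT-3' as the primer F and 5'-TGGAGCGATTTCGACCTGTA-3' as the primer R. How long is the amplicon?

Scanning the template, GATGGTTAGTGAGACT occurs at positions 12–27; this primer anneals to the bottom strand there with its 3' end pointing downstream.
Taking the reverse complement of TGGAGCGATTTCGACCTGTA gives TACAGGTCGAAATCGCTCCA, found at positions 46–65 on the template; the primer anneals here to the top strand with its 3' end pointing upstream.
The product runs from position 12 to position 65, so its length is 65 − 12 + 1 = 54 bp.

54 bp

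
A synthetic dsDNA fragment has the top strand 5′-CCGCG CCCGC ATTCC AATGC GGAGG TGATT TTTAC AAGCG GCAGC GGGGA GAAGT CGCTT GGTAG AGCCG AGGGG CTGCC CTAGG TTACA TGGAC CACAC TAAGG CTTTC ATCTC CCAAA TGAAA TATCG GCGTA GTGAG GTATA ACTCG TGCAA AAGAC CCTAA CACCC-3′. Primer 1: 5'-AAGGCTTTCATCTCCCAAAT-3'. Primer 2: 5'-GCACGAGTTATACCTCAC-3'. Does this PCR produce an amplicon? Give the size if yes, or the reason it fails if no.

Yes — a 52 bp product.

Primer 1 (AAGGCTTTCATCTCCCAAAT) matches the top strand at positions 102–121; it acts as a forward primer.
Primer 2's reverse complement is GTGAGGTATAACTCGTGC, matching the top strand at positions 136–153; it acts as a reverse primer.
The 3' ends face each other across positions 102–153, giving a 52 bp product.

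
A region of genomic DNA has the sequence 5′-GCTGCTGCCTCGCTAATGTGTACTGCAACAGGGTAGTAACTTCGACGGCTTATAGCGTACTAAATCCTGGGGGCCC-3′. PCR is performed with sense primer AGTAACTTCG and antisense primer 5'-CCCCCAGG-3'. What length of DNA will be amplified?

39 bp

Forward primer AGTAACTTCG is found on the top strand at positions 35–44.
The reverse primer's reverse complement is CCTGGGGG, which matches the template at positions 66–73.
Amplicon spans positions 35–73: 39 bp.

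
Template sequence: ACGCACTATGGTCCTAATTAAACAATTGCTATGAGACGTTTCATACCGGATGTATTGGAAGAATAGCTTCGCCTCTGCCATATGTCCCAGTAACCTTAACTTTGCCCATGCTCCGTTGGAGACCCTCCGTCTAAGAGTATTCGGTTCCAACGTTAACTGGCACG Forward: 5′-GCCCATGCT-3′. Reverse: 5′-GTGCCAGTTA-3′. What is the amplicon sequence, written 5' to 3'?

5'-GCCCATGCTCCGTTGGAGACCCTCCGTCTAAGAGTATTCGGTTCCAACGTTAACTGGCAC-3'

The forward primer matches the template at positions 104–112.
The reverse primer's reverse complement is TAACTGGCAC, which matches the template at positions 154–163.
The product is the template from position 104 through 163 (60 bp).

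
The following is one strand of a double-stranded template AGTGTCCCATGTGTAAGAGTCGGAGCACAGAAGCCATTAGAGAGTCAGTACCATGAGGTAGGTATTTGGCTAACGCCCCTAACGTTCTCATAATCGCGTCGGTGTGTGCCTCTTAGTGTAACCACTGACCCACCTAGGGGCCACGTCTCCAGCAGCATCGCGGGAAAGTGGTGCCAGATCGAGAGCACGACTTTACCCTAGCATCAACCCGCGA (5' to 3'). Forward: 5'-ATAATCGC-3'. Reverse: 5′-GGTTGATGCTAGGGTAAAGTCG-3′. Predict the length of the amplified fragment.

120 bp

The forward primer matches the template at positions 90–97.
The reverse primer's reverse complement is CGACTTTACCCTAGCATCAACC, which matches the template at positions 188–209.
Product length = (reverse-primer end) − (forward-primer start) + 1 = 209 − 90 + 1 = 120 bp.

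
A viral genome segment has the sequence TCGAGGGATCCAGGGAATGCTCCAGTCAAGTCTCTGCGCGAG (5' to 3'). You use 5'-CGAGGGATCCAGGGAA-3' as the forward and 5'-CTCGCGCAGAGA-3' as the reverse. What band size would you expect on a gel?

41 bp

The forward primer matches the template at positions 2–17.
The reverse primer's reverse complement is TCTCTGCGCGAG, which matches the template at positions 31–42.
The product runs from position 2 to position 42, so its length is 42 − 2 + 1 = 41 bp.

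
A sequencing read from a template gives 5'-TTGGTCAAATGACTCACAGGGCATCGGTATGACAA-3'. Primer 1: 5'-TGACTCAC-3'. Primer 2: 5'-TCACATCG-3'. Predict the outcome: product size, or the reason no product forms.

No product — primer 2 has no binding site in the template.

Primer 2 (TCACATCG) does not match the top strand, and its reverse complement CGATGTGA does not match either.
With no annealing site for primer 2, no amplification occurs.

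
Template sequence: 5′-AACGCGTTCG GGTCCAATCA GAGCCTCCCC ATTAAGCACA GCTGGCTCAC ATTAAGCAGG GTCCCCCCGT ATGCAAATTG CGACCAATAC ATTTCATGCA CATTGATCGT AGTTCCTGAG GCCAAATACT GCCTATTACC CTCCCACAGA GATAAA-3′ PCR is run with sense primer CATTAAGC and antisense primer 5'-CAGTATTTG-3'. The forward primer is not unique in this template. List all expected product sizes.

102 bp, 82 bp

The forward primer CATTAAGC matches the top strand at positions 30–37, 50–57.
The reverse primer's reverse complement is CAAATACTG, matching at positions 123–131.
Each forward site pairs with the reverse site to give a product ending at position 131: sizes 102, 82 bp.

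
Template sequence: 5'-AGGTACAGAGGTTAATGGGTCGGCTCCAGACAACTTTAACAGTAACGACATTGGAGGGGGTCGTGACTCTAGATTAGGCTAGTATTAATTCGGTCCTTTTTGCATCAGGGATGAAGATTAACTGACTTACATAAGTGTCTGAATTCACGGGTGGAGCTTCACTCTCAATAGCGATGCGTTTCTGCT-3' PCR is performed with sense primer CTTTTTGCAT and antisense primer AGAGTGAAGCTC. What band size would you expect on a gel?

70 bp

Forward primer CTTTTTGCAT is found on the top strand at positions 96–105.
Taking the reverse complement of AGAGTGAAGCTC gives GAGCTTCACTCT, found at positions 154–165 on the template; the primer anneals here to the top strand with its 3' end pointing upstream.
Product length = (reverse-primer end) − (forward-primer start) + 1 = 165 − 96 + 1 = 70 bp.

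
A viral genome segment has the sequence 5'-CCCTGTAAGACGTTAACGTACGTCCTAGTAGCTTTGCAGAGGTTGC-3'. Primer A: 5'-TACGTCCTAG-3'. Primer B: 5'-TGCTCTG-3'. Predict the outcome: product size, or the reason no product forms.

No product — primer B has no binding site in the template.

Primer B (TGCTCTG) does not match the top strand, and its reverse complement CAGAGCA does not match either.
With no annealing site for primer B, no amplification occurs.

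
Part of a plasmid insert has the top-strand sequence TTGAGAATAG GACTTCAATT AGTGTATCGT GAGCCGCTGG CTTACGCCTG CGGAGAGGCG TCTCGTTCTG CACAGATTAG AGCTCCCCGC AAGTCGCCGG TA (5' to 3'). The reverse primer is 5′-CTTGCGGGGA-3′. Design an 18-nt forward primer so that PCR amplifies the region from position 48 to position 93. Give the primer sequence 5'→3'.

The reverse primer's reverse complement TCCCCGCAAG matches the template at positions 84–93; the product starts at position 48.
The forward primer is identical to the top strand over positions 48–65: CTGCGGAGAGGCGTCTCG.

5'-CTGCGGAGAGGCGTCTCG-3'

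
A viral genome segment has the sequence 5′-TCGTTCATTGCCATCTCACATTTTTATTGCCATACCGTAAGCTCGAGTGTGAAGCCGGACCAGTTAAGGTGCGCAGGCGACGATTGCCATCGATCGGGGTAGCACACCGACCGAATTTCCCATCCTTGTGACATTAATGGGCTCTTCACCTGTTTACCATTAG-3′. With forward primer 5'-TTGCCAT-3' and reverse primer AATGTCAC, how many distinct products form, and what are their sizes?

Three products: 128 bp, 109 bp, 52 bp

The forward primer TTGCCAT matches the top strand at positions 8–14, 27–33, 84–90.
The reverse primer's reverse complement is GTGACATT, matching at positions 128–135.
Each forward site pairs with the reverse site to give a product ending at position 135: sizes 128, 109, 52 bp.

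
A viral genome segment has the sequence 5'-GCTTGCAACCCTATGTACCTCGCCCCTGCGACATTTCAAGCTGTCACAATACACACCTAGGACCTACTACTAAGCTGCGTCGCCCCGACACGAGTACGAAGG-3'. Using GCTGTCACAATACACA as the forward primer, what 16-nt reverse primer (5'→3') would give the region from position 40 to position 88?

5'-TCGGGGCGACGCAGCT-3'

The product's 3' end on the top strand is position 88.
The reverse primer anneals to the top strand over positions 73–88, i.e. to AGCTGCGTCGCCCCGA.
Its sequence written 5'→3' is the reverse complement: TCGGGGCGACGCAGCT.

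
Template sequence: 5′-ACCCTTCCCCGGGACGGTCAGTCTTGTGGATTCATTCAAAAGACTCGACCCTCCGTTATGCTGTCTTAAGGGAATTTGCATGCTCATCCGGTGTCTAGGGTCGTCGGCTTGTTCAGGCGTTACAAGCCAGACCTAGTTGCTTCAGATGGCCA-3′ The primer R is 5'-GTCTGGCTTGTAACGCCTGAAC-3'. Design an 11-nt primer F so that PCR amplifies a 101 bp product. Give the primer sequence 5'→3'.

The reverse primer's reverse complement GTTCAGGCGTTACAAGCCAGAC matches the template at positions 111–132, so the product ends at position 132.
A 101 bp product then starts at position 132 − 101 + 1 = 32.
The forward primer is identical to the top strand there: TCATTCAAAAG.

5'-TCATTCAAAAG-3'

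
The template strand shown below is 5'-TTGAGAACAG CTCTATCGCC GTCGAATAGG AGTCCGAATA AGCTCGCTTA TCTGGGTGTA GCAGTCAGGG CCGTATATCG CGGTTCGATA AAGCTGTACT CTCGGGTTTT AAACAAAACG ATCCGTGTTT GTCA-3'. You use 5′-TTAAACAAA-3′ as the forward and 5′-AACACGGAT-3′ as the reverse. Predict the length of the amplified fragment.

21 bp

The forward primer matches the template at positions 109–117.
Reverse complement of the reverse primer: ATCCGTGTT. This occurs on the top strand at positions 121–129.
Amplicon spans positions 109–129: 21 bp.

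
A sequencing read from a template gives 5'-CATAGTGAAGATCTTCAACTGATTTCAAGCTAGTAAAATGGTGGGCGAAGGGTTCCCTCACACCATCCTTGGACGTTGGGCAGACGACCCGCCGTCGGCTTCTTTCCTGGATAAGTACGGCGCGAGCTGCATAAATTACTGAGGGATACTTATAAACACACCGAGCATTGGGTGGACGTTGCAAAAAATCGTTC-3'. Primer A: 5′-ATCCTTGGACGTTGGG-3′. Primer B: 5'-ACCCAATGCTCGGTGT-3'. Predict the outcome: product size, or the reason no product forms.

Yes — a 109 bp product.

Primer A (ATCCTTGGACGTTGGG) matches the top strand at positions 65–80; it acts as a forward primer.
Primer B's reverse complement is ACACCGAGCATTGGGT, matching the top strand at positions 158–173; it acts as a reverse primer.
The 3' ends face each other across positions 65–173, giving a 109 bp product.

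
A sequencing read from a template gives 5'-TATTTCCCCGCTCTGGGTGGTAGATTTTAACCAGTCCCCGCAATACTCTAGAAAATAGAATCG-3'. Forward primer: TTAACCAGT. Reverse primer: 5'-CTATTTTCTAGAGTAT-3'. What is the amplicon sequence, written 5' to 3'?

Forward primer TTAACCAGT is found on the top strand at positions 27–35.
Taking the reverse complement of CTATTTTCTAGAGTAT gives ATACTCTAGAAAATAG, found at positions 43–58 on the template; the primer anneals here to the top strand with its 3' end pointing upstream.
The product is the template from position 27 through 58 (32 bp).

5'-TTAACCAGTCCCCGCAATACTCTAGAAAATAG-3'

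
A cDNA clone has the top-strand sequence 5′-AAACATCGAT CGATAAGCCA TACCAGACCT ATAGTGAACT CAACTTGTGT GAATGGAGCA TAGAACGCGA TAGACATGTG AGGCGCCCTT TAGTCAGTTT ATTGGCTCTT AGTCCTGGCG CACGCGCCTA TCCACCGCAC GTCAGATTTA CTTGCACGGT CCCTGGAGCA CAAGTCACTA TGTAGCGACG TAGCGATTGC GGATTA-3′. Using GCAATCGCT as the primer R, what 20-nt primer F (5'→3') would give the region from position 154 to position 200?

5'-GCACGGTCCCTGGAGCACAA-3'

The reverse primer's reverse complement AGCGATTGC matches the template at positions 192–200; the product starts at position 154.
The forward primer is identical to the top strand over positions 154–173: GCACGGTCCCTGGAGCACAA.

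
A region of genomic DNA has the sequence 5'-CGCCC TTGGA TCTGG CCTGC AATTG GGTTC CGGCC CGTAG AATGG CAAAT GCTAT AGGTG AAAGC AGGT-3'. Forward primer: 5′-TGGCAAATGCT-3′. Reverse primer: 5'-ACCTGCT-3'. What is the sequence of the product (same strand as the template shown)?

5'-TGGCAAATGCTATAGGTGAAAGCAGGT-3'

Scanning the template, TGGCAAATGCT occurs at positions 43–53; this primer anneals to the bottom strand there with its 3' end pointing downstream.
Reverse complement of the reverse primer: AGCAGGT. This occurs on the top strand at positions 63–69.
The product is the template from position 43 through 69 (27 bp).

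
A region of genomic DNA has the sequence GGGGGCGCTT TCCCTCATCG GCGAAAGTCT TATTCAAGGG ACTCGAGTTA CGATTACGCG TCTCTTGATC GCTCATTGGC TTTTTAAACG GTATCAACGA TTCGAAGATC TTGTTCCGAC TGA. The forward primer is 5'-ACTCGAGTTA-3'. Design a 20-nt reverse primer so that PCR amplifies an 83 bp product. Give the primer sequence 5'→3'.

5'-TCAGTCGGAACAAGATCTTC-3'

The forward primer binds at positions 41–50, so an 83 bp product ends at position 41 + 83 − 1 = 123.
The reverse primer anneals to the top strand over positions 104–123, i.e. to GAAGATCTTGTTCCGACTGA.
Its sequence written 5'→3' is the reverse complement: TCAGTCGGAACAAGATCTTC.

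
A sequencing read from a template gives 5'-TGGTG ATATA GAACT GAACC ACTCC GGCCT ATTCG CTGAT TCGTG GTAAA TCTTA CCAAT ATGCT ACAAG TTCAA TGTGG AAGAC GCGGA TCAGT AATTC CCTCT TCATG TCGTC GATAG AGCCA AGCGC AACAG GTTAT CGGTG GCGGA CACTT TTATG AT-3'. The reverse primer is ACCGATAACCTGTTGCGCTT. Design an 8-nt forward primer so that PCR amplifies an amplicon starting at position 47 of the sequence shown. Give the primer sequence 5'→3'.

5'-TAAATCTT-3'

The reverse primer's reverse complement AAGCGCAACAGGTTATCGGT matches the template at positions 125–144; the product starts at position 47.
The forward primer is identical to the top strand over positions 47–54: TAAATCTT.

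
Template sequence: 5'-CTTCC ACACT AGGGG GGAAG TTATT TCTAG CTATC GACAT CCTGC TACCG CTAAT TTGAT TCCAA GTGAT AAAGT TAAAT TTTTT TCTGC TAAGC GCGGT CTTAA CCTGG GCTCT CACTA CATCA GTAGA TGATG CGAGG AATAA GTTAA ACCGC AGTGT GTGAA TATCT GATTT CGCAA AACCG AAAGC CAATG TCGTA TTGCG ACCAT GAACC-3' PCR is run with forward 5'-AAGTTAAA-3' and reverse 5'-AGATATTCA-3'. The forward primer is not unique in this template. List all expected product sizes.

99 bp, 27 bp

The forward primer AAGTTAAA matches the top strand at positions 72–79, 144–151.
The reverse primer's reverse complement is TGAATATCT, matching at positions 162–170.
Each forward site pairs with the reverse site to give a product ending at position 170: sizes 99, 27 bp.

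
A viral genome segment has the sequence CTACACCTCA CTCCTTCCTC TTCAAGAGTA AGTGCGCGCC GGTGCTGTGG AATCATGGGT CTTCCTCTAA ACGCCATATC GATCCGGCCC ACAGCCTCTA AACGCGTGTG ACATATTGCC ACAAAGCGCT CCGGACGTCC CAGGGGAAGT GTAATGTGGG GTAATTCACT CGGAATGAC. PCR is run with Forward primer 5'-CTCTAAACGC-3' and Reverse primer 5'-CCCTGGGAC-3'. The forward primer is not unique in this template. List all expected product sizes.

81 bp, 50 bp

The forward primer CTCTAAACGC matches the top strand at positions 65–74, 96–105.
The reverse primer's reverse complement is GTCCCAGGG, matching at positions 137–145.
Each forward site pairs with the reverse site to give a product ending at position 145: sizes 81, 50 bp.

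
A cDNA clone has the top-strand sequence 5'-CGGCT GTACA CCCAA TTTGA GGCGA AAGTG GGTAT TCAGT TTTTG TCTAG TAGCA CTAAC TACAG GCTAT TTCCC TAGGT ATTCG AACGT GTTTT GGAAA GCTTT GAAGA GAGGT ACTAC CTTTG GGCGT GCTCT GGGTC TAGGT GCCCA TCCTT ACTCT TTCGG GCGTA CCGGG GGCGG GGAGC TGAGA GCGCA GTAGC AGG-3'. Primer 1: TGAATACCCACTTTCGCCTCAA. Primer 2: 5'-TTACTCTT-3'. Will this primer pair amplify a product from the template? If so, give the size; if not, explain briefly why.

Primer 1 (TGAATACCCACTTTCGCCTCAA) has reverse complement TTGAGGCGAAAGTGGGTATTCA, which matches the top strand at positions 17–38; primer 1 anneals to the top strand there with its 3' end pointing upstream toward position 17.
Primer 2 (TTACTCTT) matches the top strand directly at positions 154–161; it anneals to the bottom strand with its 3' end pointing downstream toward position 161.
The 3' ends diverge (primer 1 extends toward position 1, primer 2 toward position 203), so the primers never converge on a shared product.

No product — the primers' 3' ends point away from each other.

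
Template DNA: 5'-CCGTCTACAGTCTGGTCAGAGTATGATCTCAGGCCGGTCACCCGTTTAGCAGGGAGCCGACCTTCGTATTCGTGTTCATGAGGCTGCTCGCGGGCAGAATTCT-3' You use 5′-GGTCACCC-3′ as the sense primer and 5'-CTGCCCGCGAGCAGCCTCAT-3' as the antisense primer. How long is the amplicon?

62 bp

The forward primer matches the template at positions 36–43.
The reverse primer's reverse complement is ATGAGGCTGCTCGCGGGCAG, which matches the template at positions 78–97.
Product length = (reverse-primer end) − (forward-primer start) + 1 = 97 − 36 + 1 = 62 bp.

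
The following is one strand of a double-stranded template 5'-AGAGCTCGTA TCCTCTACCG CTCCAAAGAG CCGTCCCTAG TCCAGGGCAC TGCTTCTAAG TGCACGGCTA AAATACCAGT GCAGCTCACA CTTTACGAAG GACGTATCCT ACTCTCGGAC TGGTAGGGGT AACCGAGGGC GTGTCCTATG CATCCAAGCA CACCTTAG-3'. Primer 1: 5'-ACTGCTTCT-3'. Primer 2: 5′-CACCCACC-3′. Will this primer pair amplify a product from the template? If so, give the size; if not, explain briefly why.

Primer 2 (CACCCACC) does not match the top strand, and its reverse complement GGTGGGTG does not match either.
With no annealing site for primer 2, no amplification occurs.

No product — primer 2 has no binding site in the template.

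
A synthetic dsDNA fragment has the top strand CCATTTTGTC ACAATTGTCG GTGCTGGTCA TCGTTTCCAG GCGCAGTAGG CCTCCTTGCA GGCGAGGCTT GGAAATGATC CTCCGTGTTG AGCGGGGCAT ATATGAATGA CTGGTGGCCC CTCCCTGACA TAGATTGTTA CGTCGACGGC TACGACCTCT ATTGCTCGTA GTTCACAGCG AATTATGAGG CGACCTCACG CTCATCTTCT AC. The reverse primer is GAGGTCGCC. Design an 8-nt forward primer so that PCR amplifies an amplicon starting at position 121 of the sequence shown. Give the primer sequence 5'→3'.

The reverse primer's reverse complement GGCGACCTC matches the template at positions 189–197; the product starts at position 121.
The forward primer is identical to the top strand over positions 121–128: CTCCCTGA.

5'-CTCCCTGA-3'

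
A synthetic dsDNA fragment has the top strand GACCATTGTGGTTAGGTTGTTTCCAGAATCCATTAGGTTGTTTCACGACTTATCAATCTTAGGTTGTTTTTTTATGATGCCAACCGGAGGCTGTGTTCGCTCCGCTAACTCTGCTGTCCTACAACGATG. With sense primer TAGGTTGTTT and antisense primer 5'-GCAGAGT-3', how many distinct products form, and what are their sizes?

Three products: 102 bp, 81 bp, 55 bp

The forward primer TAGGTTGTTT matches the top strand at positions 13–22, 34–43, 60–69.
The reverse primer's reverse complement is ACTCTGC, matching at positions 108–114.
Each forward site pairs with the reverse site to give a product ending at position 114: sizes 102, 81, 55 bp.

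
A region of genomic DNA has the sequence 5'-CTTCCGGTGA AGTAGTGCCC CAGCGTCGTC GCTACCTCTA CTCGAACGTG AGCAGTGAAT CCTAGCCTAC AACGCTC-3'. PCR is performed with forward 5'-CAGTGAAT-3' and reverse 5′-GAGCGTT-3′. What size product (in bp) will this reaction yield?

The forward primer matches the template at positions 53–60.
The reverse primer's reverse complement is AACGCTC, which matches the template at positions 71–77.
The product runs from position 53 to position 77, so its length is 77 − 53 + 1 = 25 bp.

25 bp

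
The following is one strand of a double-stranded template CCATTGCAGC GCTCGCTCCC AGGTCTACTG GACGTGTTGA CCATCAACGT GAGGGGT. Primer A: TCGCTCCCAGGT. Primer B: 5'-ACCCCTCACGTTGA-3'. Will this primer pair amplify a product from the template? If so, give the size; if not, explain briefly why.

Yes — a 45 bp product.

Primer A (TCGCTCCCAGGT) matches the top strand at positions 13–24; it acts as a forward primer.
Primer B's reverse complement is TCAACGTGAGGGGT, matching the top strand at positions 44–57; it acts as a reverse primer.
The 3' ends face each other across positions 13–57, giving a 45 bp product.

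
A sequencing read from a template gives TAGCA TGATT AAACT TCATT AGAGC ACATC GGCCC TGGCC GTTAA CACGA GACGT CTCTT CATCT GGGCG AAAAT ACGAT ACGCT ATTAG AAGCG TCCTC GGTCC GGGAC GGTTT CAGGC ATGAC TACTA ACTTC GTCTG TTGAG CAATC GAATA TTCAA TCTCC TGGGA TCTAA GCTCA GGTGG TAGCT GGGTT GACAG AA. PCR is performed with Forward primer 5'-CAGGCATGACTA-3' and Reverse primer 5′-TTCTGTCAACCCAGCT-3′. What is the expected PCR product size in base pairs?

87 bp

The forward primer matches the template at positions 116–127.
Taking the reverse complement of TTCTGTCAACCCAGCT gives AGCTGGGTTGACAGAA, found at positions 187–202 on the template; the primer anneals here to the top strand with its 3' end pointing upstream.
Amplicon spans positions 116–202: 87 bp.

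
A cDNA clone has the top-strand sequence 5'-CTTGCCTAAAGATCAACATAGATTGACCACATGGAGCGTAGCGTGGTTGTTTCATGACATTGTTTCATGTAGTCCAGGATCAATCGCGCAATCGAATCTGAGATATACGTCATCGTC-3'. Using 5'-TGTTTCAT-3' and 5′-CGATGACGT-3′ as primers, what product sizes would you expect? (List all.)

The forward primer TGTTTCAT matches the top strand at positions 48–55, 61–68.
The reverse primer's reverse complement is ACGTCATCG, matching at positions 107–115.
Each forward site pairs with the reverse site to give a product ending at position 115: sizes 68, 55 bp.

68 bp, 55 bp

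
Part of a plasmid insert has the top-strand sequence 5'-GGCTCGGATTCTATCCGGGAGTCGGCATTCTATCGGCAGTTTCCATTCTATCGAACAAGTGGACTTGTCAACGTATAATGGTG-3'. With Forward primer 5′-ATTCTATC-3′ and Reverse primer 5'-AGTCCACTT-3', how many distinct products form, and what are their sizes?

The forward primer ATTCTATC matches the top strand at positions 8–15, 27–34, 45–52.
The reverse primer's reverse complement is AAGTGGACT, matching at positions 57–65.
Each forward site pairs with the reverse site to give a product ending at position 65: sizes 58, 39, 21 bp.

Three products: 58 bp, 39 bp, 21 bp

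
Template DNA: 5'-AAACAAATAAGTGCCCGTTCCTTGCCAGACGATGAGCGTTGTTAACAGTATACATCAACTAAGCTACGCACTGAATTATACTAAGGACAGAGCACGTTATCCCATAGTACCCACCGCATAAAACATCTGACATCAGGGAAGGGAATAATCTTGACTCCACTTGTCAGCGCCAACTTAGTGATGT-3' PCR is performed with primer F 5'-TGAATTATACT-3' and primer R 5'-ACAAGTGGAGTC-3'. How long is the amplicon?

93 bp

The forward primer matches the template at positions 72–82.
The reverse primer's reverse complement is GACTCCACTTGT, which matches the template at positions 153–164.
The product runs from position 72 to position 164, so its length is 164 − 72 + 1 = 93 bp.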